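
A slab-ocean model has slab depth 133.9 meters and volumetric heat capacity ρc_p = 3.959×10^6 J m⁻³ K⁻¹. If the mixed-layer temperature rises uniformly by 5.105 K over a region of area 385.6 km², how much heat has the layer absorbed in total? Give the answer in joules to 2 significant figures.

1.0×10^18 J

Areal heat capacity C = ρc_p × D = 3.959×10^6 × 133.9 = 5.30×10^8 J/(m²·K).
Heat per unit area: q = C ΔT = 5.30×10^8 × 5.105 = 2.71×10^9 J/m².
Total heat: Q = q × A = 2.71×10^9 × (385.6 × 10⁶ m²) = 1.04×10^18 J.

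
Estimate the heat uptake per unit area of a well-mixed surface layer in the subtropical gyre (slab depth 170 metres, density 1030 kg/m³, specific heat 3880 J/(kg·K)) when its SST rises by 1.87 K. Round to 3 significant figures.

1.27×10^9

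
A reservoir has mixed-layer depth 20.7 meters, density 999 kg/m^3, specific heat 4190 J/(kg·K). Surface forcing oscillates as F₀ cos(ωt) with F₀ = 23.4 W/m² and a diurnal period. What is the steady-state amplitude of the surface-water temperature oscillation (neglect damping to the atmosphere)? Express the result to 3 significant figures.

Areal heat capacity C = ρ c_p D = 999 × 4190 × 20.7 = 8.66×10^7 J m⁻² K⁻¹.
Angular frequency ω = 2π / T = 2π / 86400 s = 7.27×10^-5 s⁻¹.
Cω = 8.66×10^7 × 7.27×10^-5 = 6300 W/(m²·K).
Amplitude A = F₀ / (Cω) = 23.4 / 6300 = 0.00371 K.

0.00371 K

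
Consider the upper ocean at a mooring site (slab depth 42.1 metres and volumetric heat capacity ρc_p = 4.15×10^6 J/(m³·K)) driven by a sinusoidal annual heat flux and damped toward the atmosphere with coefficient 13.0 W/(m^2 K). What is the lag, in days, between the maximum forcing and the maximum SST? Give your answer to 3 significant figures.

Areal heat capacity C = ρc_p × D = 4.15×10^6 × 42.1 = 1.75×10^8 J/(m²·K).
ω = 2π / 3.15×10^7 s = 1.99×10^-7 s⁻¹.
Phase lag φ = arctan(Cω/λ) = arctan(34.8/13.0) = 1.21 rad.
Time lag = φ / ω = 1.21 / 1.99×10^-7 = 6.09×10^6 s = 70.5 days.

70.5 days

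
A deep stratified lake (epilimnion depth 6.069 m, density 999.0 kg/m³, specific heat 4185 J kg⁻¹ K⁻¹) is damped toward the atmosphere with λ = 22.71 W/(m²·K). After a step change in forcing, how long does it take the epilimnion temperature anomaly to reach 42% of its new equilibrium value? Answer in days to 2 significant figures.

7.0 days

Areal heat capacity C = ρ c_p D = 999.0 × 4185 × 6.069 = 2.54×10^7 J/(m^2 K).
τ = C / λ = 2.54×10^7 / 22.71 = 1.12×10^6 s.
Fraction reached: 1 − e^(−t/τ) = 0.42 ⇒ t = −τ ln(1 − 0.42) = τ × 0.545.
t = 6.09×10^5 s = 7.04 days.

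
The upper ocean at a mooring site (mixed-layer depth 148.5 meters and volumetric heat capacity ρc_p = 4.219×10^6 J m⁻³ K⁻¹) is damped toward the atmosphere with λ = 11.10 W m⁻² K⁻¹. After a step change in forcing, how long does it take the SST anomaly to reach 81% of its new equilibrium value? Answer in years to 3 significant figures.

Areal heat capacity C = ρc_p × D = 4.219×10^6 × 148.5 = 6.27×10^8 J m⁻² K⁻¹.
τ = C / λ = 6.27×10^8 / 11.10 = 5.64×10^7 s.
Fraction reached: 1 − e^(−t/τ) = 0.81 ⇒ t = −τ ln(1 − 0.81) = τ × 1.66.
t = 9.37×10^7 s = 2.97 years.

2.97 years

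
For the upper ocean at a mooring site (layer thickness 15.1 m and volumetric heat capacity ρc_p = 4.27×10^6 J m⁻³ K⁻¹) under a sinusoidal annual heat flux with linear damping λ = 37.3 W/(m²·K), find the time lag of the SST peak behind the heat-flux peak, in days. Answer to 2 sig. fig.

Areal heat capacity C = ρc_p × D = 4.27×10^6 × 15.1 = 6.45×10^7 J m⁻² K⁻¹.
ω = 2π / 3.15×10^7 s = 1.99×10^-7 s⁻¹.
Phase lag φ = arctan(Cω/λ) = arctan(12.8/37.3) = 0.332 rad.
Time lag = φ / ω = 0.332 / 1.99×10^-7 = 1.66×10^6 s = 19.3 days.

19 days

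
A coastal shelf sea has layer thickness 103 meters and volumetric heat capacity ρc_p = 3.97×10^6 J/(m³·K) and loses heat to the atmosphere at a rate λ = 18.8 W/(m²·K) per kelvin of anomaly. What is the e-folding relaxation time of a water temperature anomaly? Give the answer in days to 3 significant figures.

252 days

Areal heat capacity C = ρc_p × D = 3.97×10^6 × 103 = 4.09×10^8 J/(m^2 K).
Relaxation time τ = C / λ = 4.09×10^8 / 18.8 = 2.18×10^7 s.
In days: 2.18×10^7 s / (86400 s/day) = 252 days.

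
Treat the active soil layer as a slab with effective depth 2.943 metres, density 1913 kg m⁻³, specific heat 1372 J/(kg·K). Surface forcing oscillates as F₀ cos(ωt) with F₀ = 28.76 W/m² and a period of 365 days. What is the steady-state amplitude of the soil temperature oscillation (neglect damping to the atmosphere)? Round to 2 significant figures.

19 K

Areal heat capacity C = ρ c_p D = 1913 × 1372 × 2.943 = 7.72×10^6 J/(m²·K).
Angular frequency ω = 2π / T = 2π / 3.15×10^7 s = 1.99×10^-7 s⁻¹.
Cω = 7.72×10^6 × 1.99×10^-7 = 1.54 W/(m²·K).
Amplitude A = F₀ / (Cω) = 28.76 / 1.54 = 18.7 K.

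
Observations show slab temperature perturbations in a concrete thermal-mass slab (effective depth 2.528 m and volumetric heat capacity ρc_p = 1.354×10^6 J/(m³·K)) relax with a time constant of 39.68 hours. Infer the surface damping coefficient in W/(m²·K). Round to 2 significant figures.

24

Areal heat capacity C = ρc_p × D = 1.354×10^6 × 2.528 = 3.42×10^6 J m⁻² K⁻¹.
τ = 39.68 hours = 1.43×10^5 s.
λ = C / τ = 3.42×10^6 / 1.43×10^5 = 24.0 W/(m²·K).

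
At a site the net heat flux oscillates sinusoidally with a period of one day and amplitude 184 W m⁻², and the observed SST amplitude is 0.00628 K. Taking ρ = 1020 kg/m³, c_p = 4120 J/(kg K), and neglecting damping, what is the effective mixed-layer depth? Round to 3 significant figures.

95.9 m

ω = 2π / 86400 s = 7.27×10^-5 s⁻¹.
Required C = F₀ / (A ω) = 184 / (0.00628 × 7.27×10^-5) = 4.03×10^8 J/(m²·K).
D = C / (ρ c_p) = 4.03×10^8 / (1020 × 4120) = 95.9 m.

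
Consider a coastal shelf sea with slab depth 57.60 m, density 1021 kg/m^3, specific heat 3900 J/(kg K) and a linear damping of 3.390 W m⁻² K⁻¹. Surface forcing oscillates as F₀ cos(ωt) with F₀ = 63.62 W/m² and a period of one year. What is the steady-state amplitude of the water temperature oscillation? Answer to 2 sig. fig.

Areal heat capacity C = ρ c_p D = 1021 × 3900 × 57.60 = 2.29×10^8 J/(m^2 K).
Angular frequency ω = 2π / T = 2π / 3.15×10^7 s = 1.99×10^-7 s⁻¹.
√((Cω)² + λ²) = √((45.7)² + 3.390²) = 45.8 W/(m²·K).
Amplitude A = F₀ / √((Cω)²+λ²) = 63.62 / 45.8 = 1.39 K.

1.4 K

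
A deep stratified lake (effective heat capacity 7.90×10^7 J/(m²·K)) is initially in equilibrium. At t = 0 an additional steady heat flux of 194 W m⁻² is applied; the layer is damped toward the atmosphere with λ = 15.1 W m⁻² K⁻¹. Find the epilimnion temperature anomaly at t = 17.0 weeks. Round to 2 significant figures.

11 K

Areal heat capacity C = 7.90×10^7 J/(m²·K) (given).
τ = C / λ = 7.90×10^7 / 15.1 = 5.23×10^6 s.
Equilibrium anomaly ΔT_eq = F / λ = 194 / 15.1 = 12.8 K.
t = 17.0 weeks = 1.03×10^7 s, so t/τ = 1.97.
ΔT(t) = ΔT_eq (1 − e^(−t/τ)) = 12.8 × (1 − e^−1.97) = 11.0 K.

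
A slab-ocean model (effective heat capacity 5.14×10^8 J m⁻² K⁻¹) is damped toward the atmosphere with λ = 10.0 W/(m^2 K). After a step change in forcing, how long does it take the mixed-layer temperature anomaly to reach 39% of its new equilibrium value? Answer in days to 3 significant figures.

Areal heat capacity C = 5.14×10^8 J m⁻² K⁻¹ (given).
τ = C / λ = 5.14×10^8 / 10.0 = 5.14×10^7 s.
Fraction reached: 1 − e^(−t/τ) = 0.39 ⇒ t = −τ ln(1 − 0.39) = τ × 0.494.
t = 2.54×10^7 s = 294 days.

294 days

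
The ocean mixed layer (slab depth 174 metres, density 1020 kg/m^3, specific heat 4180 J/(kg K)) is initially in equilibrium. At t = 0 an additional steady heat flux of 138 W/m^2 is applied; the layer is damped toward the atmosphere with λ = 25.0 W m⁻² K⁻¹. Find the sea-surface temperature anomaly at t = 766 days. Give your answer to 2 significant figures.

4.9 K

Areal heat capacity C = ρ c_p D = 1020 × 4180 × 174 = 7.42×10^8 J m⁻² K⁻¹.
τ = C / λ = 7.42×10^8 / 25.0 = 2.97×10^7 s.
Equilibrium anomaly ΔT_eq = F / λ = 138 / 25.0 = 5.52 K.
t = 766 days = 6.62×10^7 s, so t/τ = 2.23.
ΔT(t) = ΔT_eq (1 − e^(−t/τ)) = 5.52 × (1 − e^−2.23) = 4.93 K.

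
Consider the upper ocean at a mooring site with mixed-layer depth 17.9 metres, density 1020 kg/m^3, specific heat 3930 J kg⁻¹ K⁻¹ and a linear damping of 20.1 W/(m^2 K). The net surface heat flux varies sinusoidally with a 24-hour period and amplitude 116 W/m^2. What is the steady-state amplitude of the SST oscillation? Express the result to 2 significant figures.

Areal heat capacity C = ρ c_p D = 1020 × 3930 × 17.9 = 7.18×10^7 J m⁻² K⁻¹.
Angular frequency ω = 2π / T = 2π / 86400 s = 7.27×10^-5 s⁻¹.
√((Cω)² + λ²) = √((5220)² + 20.1²) = 5220 W/(m²·K).
Amplitude A = F₀ / √((Cω)²+λ²) = 116 / 5220 = 0.0222 K.

0.022 K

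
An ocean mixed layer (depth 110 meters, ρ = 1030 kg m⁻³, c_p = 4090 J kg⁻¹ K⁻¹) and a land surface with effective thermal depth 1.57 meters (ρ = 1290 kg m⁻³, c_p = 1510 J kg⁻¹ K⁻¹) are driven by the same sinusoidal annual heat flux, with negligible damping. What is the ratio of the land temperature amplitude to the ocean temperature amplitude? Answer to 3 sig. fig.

152

C_ocean = 1030 × 4090 × 110 = 4.63×10^8 J/(m²·K).
C_land = 1290 × 1510 × 1.57 = 3.06×10^6 J/(m²·K).
Undamped amplitude ∝ 1/C, so A_land/A_ocean = C_ocean/C_land = 152.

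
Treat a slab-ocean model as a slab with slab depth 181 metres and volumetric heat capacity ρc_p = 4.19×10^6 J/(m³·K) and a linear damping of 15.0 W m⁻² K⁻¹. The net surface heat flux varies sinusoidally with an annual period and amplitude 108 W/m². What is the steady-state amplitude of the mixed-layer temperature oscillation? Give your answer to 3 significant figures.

Areal heat capacity C = ρc_p × D = 4.19×10^6 × 181 = 7.58×10^8 J m⁻² K⁻¹.
Angular frequency ω = 2π / T = 2π / 3.15×10^7 s = 1.99×10^-7 s⁻¹.
√((Cω)² + λ²) = √((151)² + 15.0²) = 152 W/(m²·K).
Amplitude A = F₀ / √((Cω)²+λ²) = 108 / 152 = 0.711 K.

0.711 K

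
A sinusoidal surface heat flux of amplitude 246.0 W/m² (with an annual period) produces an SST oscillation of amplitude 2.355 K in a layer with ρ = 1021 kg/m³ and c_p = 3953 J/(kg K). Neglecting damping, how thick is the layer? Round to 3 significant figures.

130 m

ω = 2π / 3.15×10^7 s = 1.99×10^-7 s⁻¹.
Required C = F₀ / (A ω) = 246.0 / (2.355 × 1.99×10^-7) = 5.24×10^8 J/(m²·K).
D = C / (ρ c_p) = 5.24×10^8 / (1021 × 3953) = 130 m.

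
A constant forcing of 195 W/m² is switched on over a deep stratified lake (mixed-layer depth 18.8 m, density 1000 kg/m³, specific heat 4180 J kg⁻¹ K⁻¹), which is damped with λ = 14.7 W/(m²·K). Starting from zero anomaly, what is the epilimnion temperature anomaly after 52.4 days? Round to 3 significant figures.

7.58 K

Areal heat capacity C = ρ c_p D = 1000 × 4180 × 18.8 = 7.86×10^7 J m⁻² K⁻¹.
τ = C / λ = 7.86×10^7 / 14.7 = 5.35×10^6 s.
Equilibrium anomaly ΔT_eq = F / λ = 195 / 14.7 = 13.3 K.
t = 52.4 days = 4.53×10^6 s, so t/τ = 0.847.
ΔT(t) = ΔT_eq (1 − e^(−t/τ)) = 13.3 × (1 − e^−0.847) = 7.58 K.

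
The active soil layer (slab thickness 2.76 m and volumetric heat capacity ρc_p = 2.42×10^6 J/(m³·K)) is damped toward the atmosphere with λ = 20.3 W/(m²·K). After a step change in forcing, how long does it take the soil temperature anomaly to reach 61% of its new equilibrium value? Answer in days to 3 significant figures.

Areal heat capacity C = ρc_p × D = 2.42×10^6 × 2.76 = 6.68×10^6 J/(m²·K).
τ = C / λ = 6.68×10^6 / 20.3 = 3.29×10^5 s.
Fraction reached: 1 − e^(−t/τ) = 0.61 ⇒ t = −τ ln(1 − 0.61) = τ × 0.942.
t = 3.10×10^5 s = 3.59 days.

3.59 days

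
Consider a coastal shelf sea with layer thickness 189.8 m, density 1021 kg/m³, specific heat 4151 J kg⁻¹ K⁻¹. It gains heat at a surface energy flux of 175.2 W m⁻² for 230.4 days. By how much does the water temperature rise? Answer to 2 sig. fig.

Areal heat capacity C = ρ c_p D = 1021 × 4151 × 189.8 = 8.04×10^8 J m⁻² K⁻¹.
Net heat input Q = F Δt = 175.2 × (230.4 days × 86400 s/day) = 3.49×10^9 J/m².
ΔT = Q / C = 3.49×10^9 / 8.04×10^8 = 4.34 K.

4.3 K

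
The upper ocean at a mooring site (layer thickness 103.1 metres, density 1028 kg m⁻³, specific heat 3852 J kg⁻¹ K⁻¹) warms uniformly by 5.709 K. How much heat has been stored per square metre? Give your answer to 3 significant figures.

2.33×10^9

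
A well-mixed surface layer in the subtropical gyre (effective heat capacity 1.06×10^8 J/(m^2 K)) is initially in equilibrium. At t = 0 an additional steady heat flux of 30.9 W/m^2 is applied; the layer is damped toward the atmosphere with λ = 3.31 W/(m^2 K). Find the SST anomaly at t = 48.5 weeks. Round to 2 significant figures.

Areal heat capacity C = 1.06×10^8 J/(m^2 K) (given).
τ = C / λ = 1.06×10^8 / 3.31 = 3.20×10^7 s.
Equilibrium anomaly ΔT_eq = F / λ = 30.9 / 3.31 = 9.34 K.
t = 48.5 weeks = 2.93×10^7 s, so t/τ = 0.916.
ΔT(t) = ΔT_eq (1 − e^(−t/τ)) = 9.34 × (1 − e^−0.916) = 5.60 K.

5.6 K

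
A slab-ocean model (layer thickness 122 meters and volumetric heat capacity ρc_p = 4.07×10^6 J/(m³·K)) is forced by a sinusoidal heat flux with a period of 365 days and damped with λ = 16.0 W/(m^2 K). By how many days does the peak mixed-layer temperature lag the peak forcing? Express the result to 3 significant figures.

81.9 days

Areal heat capacity C = ρc_p × D = 4.07×10^6 × 122 = 4.97×10^8 J/(m^2 K).
ω = 2π / 3.15×10^7 s = 1.99×10^-7 s⁻¹.
Phase lag φ = arctan(Cω/λ) = arctan(98.9/16.0) = 1.41 rad.
Time lag = φ / ω = 1.41 / 1.99×10^-7 = 7.08×10^6 s = 81.9 days.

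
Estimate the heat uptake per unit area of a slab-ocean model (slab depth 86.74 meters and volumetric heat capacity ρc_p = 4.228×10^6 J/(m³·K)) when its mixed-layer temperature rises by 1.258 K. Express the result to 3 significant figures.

4.61×10^8

Areal heat capacity C = ρc_p × D = 4.228×10^6 × 86.74 = 3.67×10^8 J m⁻² K⁻¹.
ΔQ = C ΔT = 3.67×10^8 × 1.258 = 4.61×10^8 J/m².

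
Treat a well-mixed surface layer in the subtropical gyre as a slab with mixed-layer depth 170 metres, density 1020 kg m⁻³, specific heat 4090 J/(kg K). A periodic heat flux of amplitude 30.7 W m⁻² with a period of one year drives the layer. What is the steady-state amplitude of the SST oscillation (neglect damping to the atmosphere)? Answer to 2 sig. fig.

Areal heat capacity C = ρ c_p D = 1020 × 4090 × 170 = 7.09×10^8 J m⁻² K⁻¹.
Angular frequency ω = 2π / T = 2π / 3.15×10^7 s = 1.99×10^-7 s⁻¹.
Cω = 7.09×10^8 × 1.99×10^-7 = 141 W/(m²·K).
Amplitude A = F₀ / (Cω) = 30.7 / 141 = 0.217 K.

0.22 K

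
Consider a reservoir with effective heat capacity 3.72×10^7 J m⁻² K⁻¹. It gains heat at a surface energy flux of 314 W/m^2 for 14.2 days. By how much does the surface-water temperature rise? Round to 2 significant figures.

10 K

Areal heat capacity C = 3.72×10^7 J m⁻² K⁻¹ (given).
Net heat input Q = F Δt = 314 × (14.2 days × 86400 s/day) = 3.85×10^8 J/m².
ΔT = Q / C = 3.85×10^8 / 3.72×10^7 = 10.4 K.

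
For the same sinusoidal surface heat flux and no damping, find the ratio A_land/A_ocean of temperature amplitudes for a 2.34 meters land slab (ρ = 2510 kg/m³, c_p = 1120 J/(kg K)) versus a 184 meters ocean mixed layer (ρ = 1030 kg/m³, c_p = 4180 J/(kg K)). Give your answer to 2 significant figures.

C_ocean = 1030 × 4180 × 184 = 7.92×10^8 J/(m²·K).
C_land = 2510 × 1120 × 2.34 = 6.58×10^6 J/(m²·K).
Undamped amplitude ∝ 1/C, so A_land/A_ocean = C_ocean/C_land = 120.

120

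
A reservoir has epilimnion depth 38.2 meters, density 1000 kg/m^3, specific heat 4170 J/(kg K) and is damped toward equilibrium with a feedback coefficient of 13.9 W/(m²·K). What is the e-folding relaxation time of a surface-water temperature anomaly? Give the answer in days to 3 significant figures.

133 days

Areal heat capacity C = ρ c_p D = 1000 × 4170 × 38.2 = 1.59×10^8 J m⁻² K⁻¹.
Relaxation time τ = C / λ = 1.59×10^8 / 13.9 = 1.15×10^7 s.
In days: 1.15×10^7 s / (86400 s/day) = 133 days.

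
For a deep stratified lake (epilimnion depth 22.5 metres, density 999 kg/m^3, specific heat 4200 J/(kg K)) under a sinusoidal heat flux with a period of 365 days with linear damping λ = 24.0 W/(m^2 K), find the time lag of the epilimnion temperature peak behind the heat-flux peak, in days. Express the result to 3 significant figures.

38.6 days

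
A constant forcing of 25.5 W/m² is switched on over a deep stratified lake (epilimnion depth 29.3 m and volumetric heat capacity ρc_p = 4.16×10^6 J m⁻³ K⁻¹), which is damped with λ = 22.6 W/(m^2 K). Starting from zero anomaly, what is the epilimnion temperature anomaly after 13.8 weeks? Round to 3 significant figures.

0.888 K

Areal heat capacity C = ρc_p × D = 4.16×10^6 × 29.3 = 1.22×10^8 J/(m²·K).
τ = C / λ = 1.22×10^8 / 22.6 = 5.39×10^6 s.
Equilibrium anomaly ΔT_eq = F / λ = 25.5 / 22.6 = 1.13 K.
t = 13.8 weeks = 8.35×10^6 s, so t/τ = 1.55.
ΔT(t) = ΔT_eq (1 − e^(−t/τ)) = 1.13 × (1 − e^−1.55) = 0.888 K.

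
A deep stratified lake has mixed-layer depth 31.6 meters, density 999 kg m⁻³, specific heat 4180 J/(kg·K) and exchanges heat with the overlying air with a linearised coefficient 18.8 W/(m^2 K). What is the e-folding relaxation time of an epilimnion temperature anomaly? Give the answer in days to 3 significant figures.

81.2 days

Areal heat capacity C = ρ c_p D = 999 × 4180 × 31.6 = 1.32×10^8 J/(m²·K).
Relaxation time τ = C / λ = 1.32×10^8 / 18.8 = 7.02×10^6 s.
In days: 7.02×10^6 s / (86400 s/day) = 81.2 days.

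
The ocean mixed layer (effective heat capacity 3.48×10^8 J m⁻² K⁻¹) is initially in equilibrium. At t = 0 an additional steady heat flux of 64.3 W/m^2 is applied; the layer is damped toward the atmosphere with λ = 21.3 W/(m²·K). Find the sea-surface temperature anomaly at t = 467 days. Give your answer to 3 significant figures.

Areal heat capacity C = 3.48×10^8 J m⁻² K⁻¹ (given).
τ = C / λ = 3.48×10^8 / 21.3 = 1.63×10^7 s.
Equilibrium anomaly ΔT_eq = F / λ = 64.3 / 21.3 = 3.02 K.
t = 467 days = 4.03×10^7 s, so t/τ = 2.47.
ΔT(t) = ΔT_eq (1 − e^(−t/τ)) = 3.02 × (1 − e^−2.47) = 2.76 K.

2.76 K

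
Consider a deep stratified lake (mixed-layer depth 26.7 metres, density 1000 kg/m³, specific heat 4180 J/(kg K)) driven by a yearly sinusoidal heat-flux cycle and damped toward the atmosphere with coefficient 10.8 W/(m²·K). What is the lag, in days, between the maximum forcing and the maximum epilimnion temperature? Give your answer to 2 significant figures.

65 days

Areal heat capacity C = ρ c_p D = 1000 × 4180 × 26.7 = 1.12×10^8 J/(m^2 K).
ω = 2π / 3.15×10^7 s = 1.99×10^-7 s⁻¹.
Phase lag φ = arctan(Cω/λ) = arctan(22.2/10.8) = 1.12 rad.
Time lag = φ / ω = 1.12 / 1.99×10^-7 = 5.61×10^6 s = 65.0 days.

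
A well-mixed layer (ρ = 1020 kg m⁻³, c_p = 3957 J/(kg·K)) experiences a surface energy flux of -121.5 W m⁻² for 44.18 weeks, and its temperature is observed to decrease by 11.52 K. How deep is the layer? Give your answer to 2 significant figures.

70 m

Heat input Q = F Δt = -121.5 × 2.67×10^7 s = -3.25×10^9 J/m².
Required areal heat capacity C = Q / ΔT = 2.82×10^8 J/(m²·K).
Depth D = C / (ρ c_p) = 2.82×10^8 / (1020 × 3957) = 69.8 m.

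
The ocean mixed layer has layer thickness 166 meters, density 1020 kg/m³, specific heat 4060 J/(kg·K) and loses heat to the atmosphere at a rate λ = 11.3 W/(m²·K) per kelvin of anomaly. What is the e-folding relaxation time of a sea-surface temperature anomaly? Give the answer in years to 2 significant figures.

Areal heat capacity C = ρ c_p D = 1020 × 4060 × 166 = 6.87×10^8 J/(m²·K).
Relaxation time τ = C / λ = 6.87×10^8 / 11.3 = 6.08×10^7 s.
In years: 6.08×10^7 s / (3.156×10^7 s/year) = 1.93 years.

1.9 years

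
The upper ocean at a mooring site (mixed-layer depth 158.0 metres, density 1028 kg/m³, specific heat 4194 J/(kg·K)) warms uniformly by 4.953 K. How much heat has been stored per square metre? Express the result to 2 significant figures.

3.4×10^9

Areal heat capacity C = ρ c_p D = 1028 × 4194 × 158.0 = 6.81×10^8 J m⁻² K⁻¹.
ΔQ = C ΔT = 6.81×10^8 × 4.953 = 3.37×10^9 J/m².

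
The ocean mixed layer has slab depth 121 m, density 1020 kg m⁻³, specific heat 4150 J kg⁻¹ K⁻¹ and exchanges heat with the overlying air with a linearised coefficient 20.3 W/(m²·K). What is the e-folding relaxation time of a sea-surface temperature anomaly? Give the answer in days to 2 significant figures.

290 days

Areal heat capacity C = ρ c_p D = 1020 × 4150 × 121 = 5.12×10^8 J/(m^2 K).
Relaxation time τ = C / λ = 5.12×10^8 / 20.3 = 2.52×10^7 s.
In days: 2.52×10^7 s / (86400 s/day) = 292 days.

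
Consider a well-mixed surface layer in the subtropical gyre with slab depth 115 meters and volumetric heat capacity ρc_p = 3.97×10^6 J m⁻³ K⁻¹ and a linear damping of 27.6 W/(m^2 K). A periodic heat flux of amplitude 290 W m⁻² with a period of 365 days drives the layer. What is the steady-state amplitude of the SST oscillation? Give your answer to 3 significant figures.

3.05 K

Areal heat capacity C = ρc_p × D = 3.97×10^6 × 115 = 4.57×10^8 J/(m²·K).
Angular frequency ω = 2π / T = 2π / 3.15×10^7 s = 1.99×10^-7 s⁻¹.
√((Cω)² + λ²) = √((91.0)² + 27.6²) = 95.1 W/(m²·K).
Amplitude A = F₀ / √((Cω)²+λ²) = 290 / 95.1 = 3.05 K.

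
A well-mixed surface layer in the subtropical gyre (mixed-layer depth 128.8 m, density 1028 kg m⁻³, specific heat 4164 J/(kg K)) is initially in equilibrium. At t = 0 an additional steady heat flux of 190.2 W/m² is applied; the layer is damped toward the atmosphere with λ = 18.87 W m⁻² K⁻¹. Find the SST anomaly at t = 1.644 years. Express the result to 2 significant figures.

Areal heat capacity C = ρ c_p D = 1028 × 4164 × 128.8 = 5.51×10^8 J/(m²·K).
τ = C / λ = 5.51×10^8 / 18.87 = 2.92×10^7 s.
Equilibrium anomaly ΔT_eq = F / λ = 190.2 / 18.87 = 10.1 K.
t = 1.644 years = 5.19×10^7 s, so t/τ = 1.78.
ΔT(t) = ΔT_eq (1 − e^(−t/τ)) = 10.1 × (1 − e^−1.78) = 8.37 K.

8.4 K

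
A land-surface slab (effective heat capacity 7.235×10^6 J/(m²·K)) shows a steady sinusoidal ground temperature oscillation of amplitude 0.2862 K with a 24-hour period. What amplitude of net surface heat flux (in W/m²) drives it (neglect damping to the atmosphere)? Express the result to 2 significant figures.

150

Areal heat capacity C = 7.235×10^6 J/(m²·K) (given).
ω = 2π / 86400 s = 7.27×10^-5 s⁻¹.
Cω = 7.24×10^6 × 7.27×10^-5 = 526 W/(m²·K).
F₀ = A × Cω = 0.2862 × 526 = 151 W/m².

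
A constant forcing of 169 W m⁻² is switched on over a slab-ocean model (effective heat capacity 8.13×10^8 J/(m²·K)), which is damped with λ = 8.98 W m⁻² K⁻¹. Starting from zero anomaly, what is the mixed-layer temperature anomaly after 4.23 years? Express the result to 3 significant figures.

Areal heat capacity C = 8.13×10^8 J/(m²·K) (given).
τ = C / λ = 8.13×10^8 / 8.98 = 9.05×10^7 s.
Equilibrium anomaly ΔT_eq = F / λ = 169 / 8.98 = 18.8 K.
t = 4.23 years = 1.33×10^8 s, so t/τ = 1.47.
ΔT(t) = ΔT_eq (1 − e^(−t/τ)) = 18.8 × (1 − e^−1.47) = 14.5 K.

14.5 K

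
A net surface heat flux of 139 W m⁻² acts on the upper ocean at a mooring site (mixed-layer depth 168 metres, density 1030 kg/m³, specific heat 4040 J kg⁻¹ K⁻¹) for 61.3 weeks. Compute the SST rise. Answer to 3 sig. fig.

Areal heat capacity C = ρ c_p D = 1030 × 4040 × 168 = 6.99×10^8 J/(m²·K).
Net heat input Q = F Δt = 139 × (61.3 weeks × 6.048×10^5 s/week) = 5.15×10^9 J/m².
ΔT = Q / C = 5.15×10^9 / 6.99×10^8 = 7.37 K.

7.37 K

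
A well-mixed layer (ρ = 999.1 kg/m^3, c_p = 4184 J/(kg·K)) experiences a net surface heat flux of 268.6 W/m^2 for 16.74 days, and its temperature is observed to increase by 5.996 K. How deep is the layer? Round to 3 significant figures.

15.5 m

Heat input Q = F Δt = 268.6 × 1.45×10^6 s = 3.88×10^8 J/m².
Required areal heat capacity C = Q / ΔT = 6.48×10^7 J/(m²·K).
Depth D = C / (ρ c_p) = 6.48×10^7 / (999.1 × 4184) = 15.5 m.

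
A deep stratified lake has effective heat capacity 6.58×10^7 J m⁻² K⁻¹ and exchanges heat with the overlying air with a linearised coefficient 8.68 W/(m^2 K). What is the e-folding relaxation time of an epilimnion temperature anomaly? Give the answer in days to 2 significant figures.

Areal heat capacity C = 6.58×10^7 J m⁻² K⁻¹ (given).
Relaxation time τ = C / λ = 6.58×10^7 / 8.68 = 7.58×10^6 s.
In days: 7.58×10^6 s / (86400 s/day) = 87.7 days.

88 days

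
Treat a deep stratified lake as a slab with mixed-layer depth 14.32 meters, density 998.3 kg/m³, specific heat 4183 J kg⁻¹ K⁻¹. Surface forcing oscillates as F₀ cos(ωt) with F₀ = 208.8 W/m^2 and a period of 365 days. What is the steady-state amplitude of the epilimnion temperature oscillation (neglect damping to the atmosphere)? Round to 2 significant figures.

Areal heat capacity C = ρ c_p D = 998.3 × 4183 × 14.32 = 5.98×10^7 J m⁻² K⁻¹.
Angular frequency ω = 2π / T = 2π / 3.15×10^7 s = 1.99×10^-7 s⁻¹.
Cω = 5.98×10^7 × 1.99×10^-7 = 11.9 W/(m²·K).
Amplitude A = F₀ / (Cω) = 208.8 / 11.9 = 17.5 K.

18 K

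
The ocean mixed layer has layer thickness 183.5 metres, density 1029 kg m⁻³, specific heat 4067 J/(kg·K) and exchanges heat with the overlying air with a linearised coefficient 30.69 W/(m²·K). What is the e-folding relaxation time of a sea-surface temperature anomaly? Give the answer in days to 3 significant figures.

Areal heat capacity C = ρ c_p D = 1029 × 4067 × 183.5 = 7.68×10^8 J/(m²·K).
Relaxation time τ = C / λ = 7.68×10^8 / 30.69 = 2.50×10^7 s.
In days: 2.50×10^7 s / (86400 s/day) = 290 days.

290 days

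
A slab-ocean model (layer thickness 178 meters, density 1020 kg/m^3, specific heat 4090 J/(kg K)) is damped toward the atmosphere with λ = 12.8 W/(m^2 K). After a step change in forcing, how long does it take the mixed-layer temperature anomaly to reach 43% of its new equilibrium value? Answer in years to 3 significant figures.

Areal heat capacity C = ρ c_p D = 1020 × 4090 × 178 = 7.43×10^8 J/(m²·K).
τ = C / λ = 7.43×10^8 / 12.8 = 5.80×10^7 s.
Fraction reached: 1 − e^(−t/τ) = 0.43 ⇒ t = −τ ln(1 − 0.43) = τ × 0.562.
t = 3.26×10^7 s = 1.03 years.

1.03 years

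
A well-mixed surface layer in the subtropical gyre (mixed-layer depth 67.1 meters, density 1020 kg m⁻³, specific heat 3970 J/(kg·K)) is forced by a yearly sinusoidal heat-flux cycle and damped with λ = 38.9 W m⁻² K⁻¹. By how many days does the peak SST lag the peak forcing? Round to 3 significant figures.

55.1 days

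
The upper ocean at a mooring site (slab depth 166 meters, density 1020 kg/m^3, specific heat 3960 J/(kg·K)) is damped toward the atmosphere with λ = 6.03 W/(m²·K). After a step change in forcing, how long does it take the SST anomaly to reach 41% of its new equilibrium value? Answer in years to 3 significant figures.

1.86 years

Areal heat capacity C = ρ c_p D = 1020 × 3960 × 166 = 6.71×10^8 J/(m^2 K).
τ = C / λ = 6.71×10^8 / 6.03 = 1.11×10^8 s.
Fraction reached: 1 − e^(−t/τ) = 0.41 ⇒ t = −τ ln(1 − 0.41) = τ × 0.528.
t = 5.87×10^7 s = 1.86 years.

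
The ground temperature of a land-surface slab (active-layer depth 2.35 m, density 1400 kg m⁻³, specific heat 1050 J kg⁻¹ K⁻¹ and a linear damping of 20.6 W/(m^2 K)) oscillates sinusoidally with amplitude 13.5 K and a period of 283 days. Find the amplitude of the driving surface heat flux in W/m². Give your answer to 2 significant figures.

280

Areal heat capacity C = ρ c_p D = 1400 × 1050 × 2.35 = 3.45×10^6 J/(m^2 K).
ω = 2π / 2.45×10^7 s = 2.57×10^-7 s⁻¹.
√((Cω)² + λ²) = √((0.888)² + 20.6²) = 20.6 W/(m²·K).
F₀ = A × √((Cω)²+λ²) = 13.5 × 20.6 = 278 W/m².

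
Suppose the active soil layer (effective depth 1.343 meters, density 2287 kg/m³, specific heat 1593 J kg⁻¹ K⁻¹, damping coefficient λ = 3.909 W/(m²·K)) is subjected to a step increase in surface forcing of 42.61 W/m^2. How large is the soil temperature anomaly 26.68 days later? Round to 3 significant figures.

Areal heat capacity C = ρ c_p D = 2287 × 1593 × 1.343 = 4.89×10^6 J/(m²·K).
τ = C / λ = 4.89×10^6 / 3.909 = 1.25×10^6 s.
Equilibrium anomaly ΔT_eq = F / λ = 42.61 / 3.909 = 10.9 K.
t = 26.68 days = 2.31×10^6 s, so t/τ = 1.84.
ΔT(t) = ΔT_eq (1 − e^(−t/τ)) = 10.9 × (1 − e^−1.84) = 9.17 K.

9.17 K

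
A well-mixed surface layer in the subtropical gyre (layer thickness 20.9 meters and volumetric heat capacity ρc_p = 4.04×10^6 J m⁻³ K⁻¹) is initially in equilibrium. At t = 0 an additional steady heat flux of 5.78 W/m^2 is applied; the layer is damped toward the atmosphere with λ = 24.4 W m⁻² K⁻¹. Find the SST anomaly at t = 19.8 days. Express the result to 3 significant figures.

0.0924 K

Areal heat capacity C = ρc_p × D = 4.04×10^6 × 20.9 = 8.44×10^7 J m⁻² K⁻¹.
τ = C / λ = 8.44×10^7 / 24.4 = 3.46×10^6 s.
Equilibrium anomaly ΔT_eq = F / λ = 5.78 / 24.4 = 0.237 K.
t = 19.8 days = 1.71×10^6 s, so t/τ = 0.494.
ΔT(t) = ΔT_eq (1 − e^(−t/τ)) = 0.237 × (1 − e^−0.494) = 0.0924 K.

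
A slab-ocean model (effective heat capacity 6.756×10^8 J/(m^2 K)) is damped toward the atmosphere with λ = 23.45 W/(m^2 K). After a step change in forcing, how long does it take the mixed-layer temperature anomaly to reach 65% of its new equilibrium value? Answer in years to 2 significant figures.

Areal heat capacity C = 6.756×10^8 J/(m^2 K) (given).
τ = C / λ = 6.76×10^8 / 23.45 = 2.88×10^7 s.
Fraction reached: 1 − e^(−t/τ) = 0.65 ⇒ t = −τ ln(1 − 0.65) = τ × 1.05.
t = 3.02×10^7 s = 0.958 years.

0.96 years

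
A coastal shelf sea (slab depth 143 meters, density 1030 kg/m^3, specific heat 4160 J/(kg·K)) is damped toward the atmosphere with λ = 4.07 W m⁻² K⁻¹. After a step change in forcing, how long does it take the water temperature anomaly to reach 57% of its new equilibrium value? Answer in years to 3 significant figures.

4.03 years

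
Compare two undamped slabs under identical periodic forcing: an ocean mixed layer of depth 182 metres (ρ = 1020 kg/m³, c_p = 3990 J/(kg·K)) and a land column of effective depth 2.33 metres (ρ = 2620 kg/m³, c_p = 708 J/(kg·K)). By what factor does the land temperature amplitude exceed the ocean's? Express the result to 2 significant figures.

170

C_ocean = 1020 × 3990 × 182 = 7.41×10^8 J/(m²·K).
C_land = 2620 × 708 × 2.33 = 4.32×10^6 J/(m²·K).
Undamped amplitude ∝ 1/C, so A_land/A_ocean = C_ocean/C_land = 171.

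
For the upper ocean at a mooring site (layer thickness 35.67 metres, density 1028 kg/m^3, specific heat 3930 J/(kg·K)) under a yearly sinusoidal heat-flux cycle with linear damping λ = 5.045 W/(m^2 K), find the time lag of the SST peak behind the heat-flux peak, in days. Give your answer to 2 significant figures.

81 days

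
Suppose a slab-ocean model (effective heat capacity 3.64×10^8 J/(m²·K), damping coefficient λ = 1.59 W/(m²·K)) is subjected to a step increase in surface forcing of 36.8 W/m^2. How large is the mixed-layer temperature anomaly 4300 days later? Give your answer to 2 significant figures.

19 K

Areal heat capacity C = 3.64×10^8 J/(m²·K) (given).
τ = C / λ = 3.64×10^8 / 1.59 = 2.29×10^8 s.
Equilibrium anomaly ΔT_eq = F / λ = 36.8 / 1.59 = 23.1 K.
t = 4300 days = 3.72×10^8 s, so t/τ = 1.62.
ΔT(t) = ΔT_eq (1 − e^(−t/τ)) = 23.1 × (1 − e^−1.62) = 18.6 K.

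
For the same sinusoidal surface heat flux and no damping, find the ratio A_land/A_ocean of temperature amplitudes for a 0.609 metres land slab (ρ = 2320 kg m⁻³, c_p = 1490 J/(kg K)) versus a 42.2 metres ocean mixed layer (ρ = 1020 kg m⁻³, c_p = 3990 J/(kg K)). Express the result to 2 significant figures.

82

C_ocean = 1020 × 3990 × 42.2 = 1.72×10^8 J/(m²·K).
C_land = 2320 × 1490 × 0.609 = 2.11×10^6 J/(m²·K).
Undamped amplitude ∝ 1/C, so A_land/A_ocean = C_ocean/C_land = 81.6.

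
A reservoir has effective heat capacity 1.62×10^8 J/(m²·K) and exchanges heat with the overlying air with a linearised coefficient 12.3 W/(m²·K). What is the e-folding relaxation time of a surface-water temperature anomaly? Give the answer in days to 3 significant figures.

Areal heat capacity C = 1.62×10^8 J/(m²·K) (given).
Relaxation time τ = C / λ = 1.62×10^8 / 12.3 = 1.32×10^7 s.
In days: 1.32×10^7 s / (86400 s/day) = 152 days.

152 days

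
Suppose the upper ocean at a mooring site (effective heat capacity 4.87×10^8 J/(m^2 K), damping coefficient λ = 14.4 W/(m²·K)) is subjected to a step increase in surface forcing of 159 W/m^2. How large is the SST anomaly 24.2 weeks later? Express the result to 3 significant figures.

3.88 K

Areal heat capacity C = 4.87×10^8 J/(m^2 K) (given).
τ = C / λ = 4.87×10^8 / 14.4 = 3.38×10^7 s.
Equilibrium anomaly ΔT_eq = F / λ = 159 / 14.4 = 11.0 K.
t = 24.2 weeks = 1.46×10^7 s, so t/τ = 0.433.
ΔT(t) = ΔT_eq (1 − e^(−t/τ)) = 11.0 × (1 − e^−0.433) = 3.88 K.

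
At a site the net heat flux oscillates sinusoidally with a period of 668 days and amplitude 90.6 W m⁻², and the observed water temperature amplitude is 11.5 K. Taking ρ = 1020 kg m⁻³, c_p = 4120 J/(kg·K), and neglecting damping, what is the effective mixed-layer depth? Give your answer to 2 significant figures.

17 m

ω = 2π / 5.77×10^7 s = 1.09×10^-7 s⁻¹.
Required C = F₀ / (A ω) = 90.6 / (11.5 × 1.09×10^-7) = 7.24×10^7 J/(m²·K).
D = C / (ρ c_p) = 7.24×10^7 / (1020 × 4120) = 17.2 m.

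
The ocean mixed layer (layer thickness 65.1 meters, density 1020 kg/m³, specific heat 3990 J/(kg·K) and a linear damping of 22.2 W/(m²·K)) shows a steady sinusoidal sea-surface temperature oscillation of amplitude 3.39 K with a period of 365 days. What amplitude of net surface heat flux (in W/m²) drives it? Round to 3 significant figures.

194

Areal heat capacity C = ρ c_p D = 1020 × 3990 × 65.1 = 2.65×10^8 J/(m^2 K).
ω = 2π / 3.15×10^7 s = 1.99×10^-7 s⁻¹.
√((Cω)² + λ²) = √((52.8)² + 22.2²) = 57.3 W/(m²·K).
F₀ = A × √((Cω)²+λ²) = 3.39 × 57.3 = 194 W/m².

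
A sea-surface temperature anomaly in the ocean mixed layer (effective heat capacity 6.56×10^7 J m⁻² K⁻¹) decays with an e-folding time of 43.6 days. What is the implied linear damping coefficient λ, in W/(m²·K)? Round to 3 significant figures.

17.4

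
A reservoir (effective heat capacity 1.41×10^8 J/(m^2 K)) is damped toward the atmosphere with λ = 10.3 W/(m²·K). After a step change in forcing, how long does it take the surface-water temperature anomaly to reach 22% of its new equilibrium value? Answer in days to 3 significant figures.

Areal heat capacity C = 1.41×10^8 J/(m^2 K) (given).
τ = C / λ = 1.41×10^8 / 10.3 = 1.37×10^7 s.
Fraction reached: 1 − e^(−t/τ) = 0.22 ⇒ t = −τ ln(1 − 0.22) = τ × 0.248.
t = 3.40×10^6 s = 39.4 days.

39.4 days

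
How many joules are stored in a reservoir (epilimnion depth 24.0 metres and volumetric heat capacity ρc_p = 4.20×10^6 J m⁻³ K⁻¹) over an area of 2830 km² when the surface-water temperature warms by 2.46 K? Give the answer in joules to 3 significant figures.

7.02×10^17 J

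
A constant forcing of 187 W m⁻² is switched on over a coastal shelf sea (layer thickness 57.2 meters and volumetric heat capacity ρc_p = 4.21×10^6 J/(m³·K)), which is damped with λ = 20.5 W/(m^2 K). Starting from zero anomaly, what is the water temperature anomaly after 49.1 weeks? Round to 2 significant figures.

8.4 K

Areal heat capacity C = ρc_p × D = 4.21×10^6 × 57.2 = 2.41×10^8 J/(m²·K).
τ = C / λ = 2.41×10^8 / 20.5 = 1.17×10^7 s.
Equilibrium anomaly ΔT_eq = F / λ = 187 / 20.5 = 9.12 K.
t = 49.1 weeks = 2.97×10^7 s, so t/τ = 2.53.
ΔT(t) = ΔT_eq (1 − e^(−t/τ)) = 9.12 × (1 − e^−2.53) = 8.39 K.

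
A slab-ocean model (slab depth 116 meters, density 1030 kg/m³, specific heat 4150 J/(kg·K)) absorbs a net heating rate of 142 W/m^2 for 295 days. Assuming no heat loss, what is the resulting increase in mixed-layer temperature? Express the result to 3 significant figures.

Areal heat capacity C = ρ c_p D = 1030 × 4150 × 116 = 4.96×10^8 J/(m^2 K).
Net heat input Q = F Δt = 142 × (295 days × 86400 s/day) = 3.62×10^9 J/m².
ΔT = Q / C = 3.62×10^9 / 4.96×10^8 = 7.30 K.

7.30 K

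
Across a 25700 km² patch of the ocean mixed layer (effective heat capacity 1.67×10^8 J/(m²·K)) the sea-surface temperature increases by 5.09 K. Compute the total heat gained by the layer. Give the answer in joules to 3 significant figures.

Areal heat capacity C = 1.67×10^8 J/(m²·K) (given).
Heat per unit area: q = C ΔT = 1.67×10^8 × 5.09 = 8.50×10^8 J/m².
Total heat: Q = q × A = 8.50×10^8 × (25700 × 10⁶ m²) = 2.18×10^19 J.

2.18×10^19 J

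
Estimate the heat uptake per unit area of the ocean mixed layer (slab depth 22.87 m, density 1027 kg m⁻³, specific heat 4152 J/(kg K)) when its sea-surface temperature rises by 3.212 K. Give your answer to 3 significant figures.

3.13×10^8

Areal heat capacity C = ρ c_p D = 1027 × 4152 × 22.87 = 9.75×10^7 J/(m²·K).
ΔQ = C ΔT = 9.75×10^7 × 3.212 = 3.13×10^8 J/m².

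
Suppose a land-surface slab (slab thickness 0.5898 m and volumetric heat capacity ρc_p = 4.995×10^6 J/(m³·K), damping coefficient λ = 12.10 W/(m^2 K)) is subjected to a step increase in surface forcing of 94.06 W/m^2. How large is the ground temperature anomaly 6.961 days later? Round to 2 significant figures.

7.1 K

Areal heat capacity C = ρc_p × D = 4.995×10^6 × 0.5898 = 2.95×10^6 J m⁻² K⁻¹.
τ = C / λ = 2.95×10^6 / 12.10 = 2.43×10^5 s.
Equilibrium anomaly ΔT_eq = F / λ = 94.06 / 12.10 = 7.77 K.
t = 6.961 days = 6.01×10^5 s, so t/τ = 2.47.
ΔT(t) = ΔT_eq (1 − e^(−t/τ)) = 7.77 × (1 − e^−2.47) = 7.12 K.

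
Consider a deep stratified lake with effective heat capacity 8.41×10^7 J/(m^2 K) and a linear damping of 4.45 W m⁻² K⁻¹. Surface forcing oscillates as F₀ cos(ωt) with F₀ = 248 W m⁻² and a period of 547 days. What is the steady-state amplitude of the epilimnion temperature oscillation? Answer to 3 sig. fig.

20.6 K

Areal heat capacity C = 8.41×10^7 J/(m^2 K) (given).
Angular frequency ω = 2π / T = 2π / 4.73×10^7 s = 1.33×10^-7 s⁻¹.
√((Cω)² + λ²) = √((11.2)² + 4.45²) = 12.0 W/(m²·K).
Amplitude A = F₀ / √((Cω)²+λ²) = 248 / 12.0 = 20.6 K.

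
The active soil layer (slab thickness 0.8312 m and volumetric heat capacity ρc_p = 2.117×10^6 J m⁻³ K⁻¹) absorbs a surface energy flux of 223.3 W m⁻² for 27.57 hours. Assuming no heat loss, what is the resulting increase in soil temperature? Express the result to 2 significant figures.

Areal heat capacity C = ρc_p × D = 2.117×10^6 × 0.8312 = 1.76×10^6 J/(m²·K).
Net heat input Q = F Δt = 223.3 × (27.57 hours × 3600 s/hour) = 2.22×10^7 J/m².
ΔT = Q / C = 2.22×10^7 / 1.76×10^6 = 12.6 K.

13 K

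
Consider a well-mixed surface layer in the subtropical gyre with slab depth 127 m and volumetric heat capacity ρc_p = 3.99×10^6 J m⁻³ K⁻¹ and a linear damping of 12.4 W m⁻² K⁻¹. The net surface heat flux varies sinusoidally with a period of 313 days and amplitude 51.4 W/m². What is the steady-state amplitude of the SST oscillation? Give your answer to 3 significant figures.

Areal heat capacity C = ρc_p × D = 3.99×10^6 × 127 = 5.07×10^8 J/(m^2 K).
Angular frequency ω = 2π / T = 2π / 2.70×10^7 s = 2.32×10^-7 s⁻¹.
√((Cω)² + λ²) = √((118)² + 12.4²) = 118 W/(m²·K).
Amplitude A = F₀ / √((Cω)²+λ²) = 51.4 / 118 = 0.434 K.

0.434 K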